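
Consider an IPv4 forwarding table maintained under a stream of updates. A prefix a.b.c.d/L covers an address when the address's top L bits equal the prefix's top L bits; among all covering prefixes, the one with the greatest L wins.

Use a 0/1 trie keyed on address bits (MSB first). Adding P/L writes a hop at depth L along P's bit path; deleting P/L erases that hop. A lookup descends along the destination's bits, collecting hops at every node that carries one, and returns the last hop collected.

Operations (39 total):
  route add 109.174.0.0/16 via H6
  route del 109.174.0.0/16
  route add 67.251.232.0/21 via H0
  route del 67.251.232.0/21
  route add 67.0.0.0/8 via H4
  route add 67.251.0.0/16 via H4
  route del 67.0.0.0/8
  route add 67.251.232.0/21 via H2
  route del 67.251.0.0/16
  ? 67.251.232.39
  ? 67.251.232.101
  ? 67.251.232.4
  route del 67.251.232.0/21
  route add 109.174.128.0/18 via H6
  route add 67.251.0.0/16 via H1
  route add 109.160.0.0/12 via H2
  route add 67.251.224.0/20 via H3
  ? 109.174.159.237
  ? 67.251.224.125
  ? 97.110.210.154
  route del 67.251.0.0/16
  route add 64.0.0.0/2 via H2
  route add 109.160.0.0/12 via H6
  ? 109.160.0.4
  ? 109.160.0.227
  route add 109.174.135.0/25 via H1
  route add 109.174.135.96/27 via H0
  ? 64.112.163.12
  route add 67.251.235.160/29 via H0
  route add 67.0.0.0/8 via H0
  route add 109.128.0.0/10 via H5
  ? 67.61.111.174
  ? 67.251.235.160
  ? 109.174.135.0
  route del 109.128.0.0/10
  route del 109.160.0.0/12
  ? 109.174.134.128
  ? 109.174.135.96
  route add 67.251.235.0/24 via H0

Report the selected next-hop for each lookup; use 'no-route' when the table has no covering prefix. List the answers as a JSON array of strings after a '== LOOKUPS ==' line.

Apply in order:
  add 109.174.0.0/16 -> H6 at depth 16
  del 109.174.0.0/16 (clear depth 16)
  add 67.251.232.0/21 -> H0 at depth 21
  del 67.251.232.0/21 (clear depth 21)
  add 67.0.0.0/8 -> H4 at depth 8
  add 67.251.0.0/16 -> H4 at depth 16
  del 67.0.0.0/8 (clear depth 8)
  add 67.251.232.0/21 -> H2 at depth 21
  del 67.251.0.0/16 (clear depth 16)
  lookup 67.251.232.39: bits 010000111111101111101 walk d0:-→d1:-→d2:-→d3:-→d4:-→d5:-→d6:-→d7:-→d8:-→d9:-→d10:-→d11:-→d12:-→d13:-→d14:-→d15:-→d16:-→d17:-→d18:-→d19:-→d20:-→d21:H2 -> H2
  lookup 67.251.232.101: bits 010000111111101111101 walk d0:-→d1:-→d2:-→d3:-→d4:-→d5:-→d6:-→d7:-→d8:-→d9:-→d10:-→d11:-→d12:-→d13:-→d14:-→d15:-→d16:-→d17:-→d18:-→d19:-→d20:-→d21:H2 -> H2
  lookup 67.251.232.4: bits 010000111111101111101 walk d0:-→d1:-→d2:-→d3:-→d4:-→d5:-→d6:-→d7:-→d8:-→d9:-→d10:-→d11:-→d12:-→d13:-→d14:-→d15:-→d16:-→d17:-→d18:-→d19:-→d20:-→d21:H2 -> H2
  del 67.251.232.0/21 (clear depth 21)
  add 109.174.128.0/18 -> H6 at depth 18
  add 67.251.0.0/16 -> H1 at depth 16
  add 109.160.0.0/12 -> H2 at depth 12
  add 67.251.224.0/20 -> H3 at depth 20
  lookup 109.174.159.237: bits 011011011010111010 walk d0:-→d1:-→d2:-→d3:-→d4:-→d5:-→d6:-→d7:-→d8:-→d9:-→d10:-→d11:-→d12:H2→d13:-→d14:-→d15:-→d16:-→d17:-→d18:H6 -> H6
  lookup 67.251.224.125: bits 01000011111110111110 walk d0:-→d1:-→d2:-→d3:-→d4:-→d5:-→d6:-→d7:-→d8:-→d9:-→d10:-→d11:-→d12:-→d13:-→d14:-→d15:-→d16:H1→d17:-→d18:-→d19:-→d20:H3 -> H3
  lookup 97.110.210.154: bits 0110 walk d0:-→d1:-→d2:-→d3:-→d4:- -> no-route
  del 67.251.0.0/16 (clear depth 16)
  add 64.0.0.0/2 -> H2 at depth 2
  add 109.160.0.0/12 -> H6 at depth 12
  lookup 109.160.0.4: bits 011011011010 walk d0:-→d1:-→d2:H2→d3:-→d4:-→d5:-→d6:-→d7:-→d8:-→d9:-→d10:-→d11:-→d12:H6 -> H6
  lookup 109.160.0.227: bits 011011011010 walk d0:-→d1:-→d2:H2→d3:-→d4:-→d5:-→d6:-→d7:-→d8:-→d9:-→d10:-→d11:-→d12:H6 -> H6
  add 109.174.135.0/25 -> H1 at depth 25
  add 109.174.135.96/27 -> H0 at depth 27
  lookup 64.112.163.12: bits 010000 walk d0:-→d1:-→d2:H2→d3:-→d4:-→d5:-→d6:- -> H2
  add 67.251.235.160/29 -> H0 at depth 29
  add 67.0.0.0/8 -> H0 at depth 8
  add 109.128.0.0/10 -> H5 at depth 10
  lookup 67.61.111.174: bits 01000011 walk d0:-→d1:-→d2:H2→d3:-→d4:-→d5:-→d6:-→d7:-→d8:H0 -> H0
  lookup 67.251.235.160: bits 01000011111110111110101110100 walk d0:-→d1:-→d2:H2→d3:-→d4:-→d5:-→d6:-→d7:-→d8:H0→d9:-→d10:-→d11:-→d12:-→d13:-→d14:-→d15:-→d16:-→d17:-→d18:-→d19:-→d20:H3→d21:-→d22:-→d23:-→d24:-→d25:-→d26:-→d27:-→d28:-→d29:H0 -> H0
  lookup 109.174.135.0: bits 0110110110101110100001110 walk d0:-→d1:-→d2:H2→d3:-→d4:-→d5:-→d6:-→d7:-→d8:-→d9:-→d10:H5→d11:-→d12:H6→d13:-→d14:-→d15:-→d16:-→d17:-→d18:H6→d19:-→d20:-→d21:-→d22:-→d23:-→d24:-→d25:H1 -> H1
  del 109.128.0.0/10 (clear depth 10)
  del 109.160.0.0/12 (clear depth 12)
  lookup 109.174.134.128: bits 01101101101011101000011 walk d0:-→d1:-→d2:H2→d3:-→d4:-→d5:-→d6:-→d7:-→d8:-→d9:-→d10:-→d11:-→d12:-→d13:-→d14:-→d15:-→d16:-→d17:-→d18:H6→d19:-→d20:-→d21:-→d22:-→d23:- -> H6
  lookup 109.174.135.96: bits 011011011010111010000111011 walk d0:-→d1:-→d2:H2→d3:-→d4:-→d5:-→d6:-→d7:-→d8:-→d9:-→d10:-→d11:-→d12:-→d13:-→d14:-→d15:-→d16:-→d17:-→d18:H6→d19:-→d20:-→d21:-→d22:-→d23:-→d24:-→d25:H1→d26:-→d27:H0 -> H0
  add 67.251.235.0/24 -> H0 at depth 24

== LOOKUPS ==
["H2","H2","H2","H6","H3","no-route","H6","H6","H2","H0","H0","H1","H6","H0"]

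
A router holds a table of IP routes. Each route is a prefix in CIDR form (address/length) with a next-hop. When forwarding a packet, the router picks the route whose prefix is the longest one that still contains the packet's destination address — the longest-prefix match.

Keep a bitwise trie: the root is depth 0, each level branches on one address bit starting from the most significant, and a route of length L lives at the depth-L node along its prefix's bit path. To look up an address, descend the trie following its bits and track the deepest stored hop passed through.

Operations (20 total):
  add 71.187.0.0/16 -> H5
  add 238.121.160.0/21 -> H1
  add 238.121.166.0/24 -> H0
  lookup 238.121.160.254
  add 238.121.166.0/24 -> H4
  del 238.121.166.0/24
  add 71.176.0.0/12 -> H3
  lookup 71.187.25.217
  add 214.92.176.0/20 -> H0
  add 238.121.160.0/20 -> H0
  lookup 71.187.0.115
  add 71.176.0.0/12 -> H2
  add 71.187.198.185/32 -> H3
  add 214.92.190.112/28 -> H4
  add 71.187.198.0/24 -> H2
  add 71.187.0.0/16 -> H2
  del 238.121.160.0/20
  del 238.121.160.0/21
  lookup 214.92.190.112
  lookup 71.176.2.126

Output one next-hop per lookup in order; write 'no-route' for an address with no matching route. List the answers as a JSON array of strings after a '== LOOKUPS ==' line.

Apply in order:
  + 71.187.0.0/16 (H5) depth=16
  + 238.121.160.0/21 (H1) depth=21
  + 238.121.166.0/24 (H0) depth=24
  ? 238.121.160.254  path d0:-→d1:-→d2:-→d3:-→d4:-→d5:-→d6:-→d7:-→d8:-→d9:-→d10:-→d11:-→d12:-→d13:-→d14:-→d15:-→d16:-→d17:-→d18:-→d19:-→d20:-→d21:H1  best=H1
  + 238.121.166.0/24 (H4) depth=24
  - 238.121.166.0/24 clear@24
  + 71.176.0.0/12 (H3) depth=12
  ? 71.187.25.217  path d0:-→d1:-→d2:-→d3:-→d4:-→d5:-→d6:-→d7:-→d8:-→d9:-→d10:-→d11:-→d12:H3→d13:-→d14:-→d15:-→d16:H5  best=H5
  + 214.92.176.0/20 (H0) depth=20
  + 238.121.160.0/20 (H0) depth=20
  ? 71.187.0.115  path d0:-→d1:-→d2:-→d3:-→d4:-→d5:-→d6:-→d7:-→d8:-→d9:-→d10:-→d11:-→d12:H3→d13:-→d14:-→d15:-→d16:H5  best=H5
  + 71.176.0.0/12 (H2) depth=12
  + 71.187.198.185/32 (H3) depth=32
  + 214.92.190.112/28 (H4) depth=28
  + 71.187.198.0/24 (H2) depth=24
  + 71.187.0.0/16 (H2) depth=16
  - 238.121.160.0/20 clear@20
  - 238.121.160.0/21 clear@21
  ? 214.92.190.112  path d0:-→d1:-→d2:-→d3:-→d4:-→d5:-→d6:-→d7:-→d8:-→d9:-→d10:-→d11:-→d12:-→d13:-→d14:-→d15:-→d16:-→d17:-→d18:-→d19:-→d20:H0→d21:-→d22:-→d23:-→d24:-→d25:-→d26:-→d27:-→d28:H4  best=H4
  ? 71.176.2.126  path d0:-→d1:-→d2:-→d3:-→d4:-→d5:-→d6:-→d7:-→d8:-→d9:-→d10:-→d11:-→d12:H2  best=H2

== LOOKUPS ==
["H1","H5","H5","H4","H2"]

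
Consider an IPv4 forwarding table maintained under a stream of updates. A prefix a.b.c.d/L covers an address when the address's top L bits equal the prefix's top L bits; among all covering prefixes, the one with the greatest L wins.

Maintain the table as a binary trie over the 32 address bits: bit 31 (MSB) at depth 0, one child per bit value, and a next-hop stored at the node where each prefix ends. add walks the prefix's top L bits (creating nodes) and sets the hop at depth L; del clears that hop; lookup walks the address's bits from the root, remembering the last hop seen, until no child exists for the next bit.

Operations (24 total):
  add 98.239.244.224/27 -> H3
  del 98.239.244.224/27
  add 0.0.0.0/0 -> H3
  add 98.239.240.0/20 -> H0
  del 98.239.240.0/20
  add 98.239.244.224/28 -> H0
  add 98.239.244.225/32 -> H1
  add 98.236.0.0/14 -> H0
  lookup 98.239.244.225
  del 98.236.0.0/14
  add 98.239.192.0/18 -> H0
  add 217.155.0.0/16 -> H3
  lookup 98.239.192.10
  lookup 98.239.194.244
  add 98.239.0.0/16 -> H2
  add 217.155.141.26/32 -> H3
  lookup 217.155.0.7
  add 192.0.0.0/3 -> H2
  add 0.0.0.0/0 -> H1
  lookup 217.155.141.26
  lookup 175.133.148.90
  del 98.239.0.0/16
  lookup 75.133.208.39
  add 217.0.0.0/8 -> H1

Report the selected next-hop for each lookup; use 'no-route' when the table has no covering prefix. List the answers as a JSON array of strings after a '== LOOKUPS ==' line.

Trace:
  add 98.239.244.224/27 -> H3 at depth 27
  - 98.239.244.224/27 clear@27
  add 0.0.0.0/0 -> H3 at depth 0
  add 98.239.240.0/20 -> H0 at depth 20
  - 98.239.240.0/20 clear@20
  add 98.239.244.224/28 -> H0 at depth 28
  add 98.239.244.225/32 -> H1 at depth 32
  add 98.236.0.0/14 -> H0 at depth 14
  Q 98.239.244.225: descend 01100010111011111111010011100001 ; hops seen [H3,H0,H0,H1] ; pick H1
  - 98.236.0.0/14 clear@14
  add 98.239.192.0/18 -> H0 at depth 18
  add 217.155.0.0/16 -> H3 at depth 16
  Q 98.239.192.10: descend 011000101110111111 ; hops seen [H3,H0] ; pick H0
  Q 98.239.194.244: descend 011000101110111111 ; hops seen [H3,H0] ; pick H0
  add 98.239.0.0/16 -> H2 at depth 16
  add 217.155.141.26/32 -> H3 at depth 32
  Q 217.155.0.7: descend 1101100110011011 ; hops seen [H3,H3] ; pick H3
  add 192.0.0.0/3 -> H2 at depth 3
  add 0.0.0.0/0 -> H1 at depth 0
  Q 217.155.141.26: descend 11011001100110111000110100011010 ; hops seen [H1,H2,H3,H3] ; pick H3
  Q 175.133.148.90: descend 1 ; hops seen [H1] ; pick H1
  - 98.239.0.0/16 clear@16
  Q 75.133.208.39: descend 01 ; hops seen [H1] ; pick H1
  add 217.0.0.0/8 -> H1 at depth 8

== LOOKUPS ==
["H1","H0","H0","H3","H3","H1","H1"]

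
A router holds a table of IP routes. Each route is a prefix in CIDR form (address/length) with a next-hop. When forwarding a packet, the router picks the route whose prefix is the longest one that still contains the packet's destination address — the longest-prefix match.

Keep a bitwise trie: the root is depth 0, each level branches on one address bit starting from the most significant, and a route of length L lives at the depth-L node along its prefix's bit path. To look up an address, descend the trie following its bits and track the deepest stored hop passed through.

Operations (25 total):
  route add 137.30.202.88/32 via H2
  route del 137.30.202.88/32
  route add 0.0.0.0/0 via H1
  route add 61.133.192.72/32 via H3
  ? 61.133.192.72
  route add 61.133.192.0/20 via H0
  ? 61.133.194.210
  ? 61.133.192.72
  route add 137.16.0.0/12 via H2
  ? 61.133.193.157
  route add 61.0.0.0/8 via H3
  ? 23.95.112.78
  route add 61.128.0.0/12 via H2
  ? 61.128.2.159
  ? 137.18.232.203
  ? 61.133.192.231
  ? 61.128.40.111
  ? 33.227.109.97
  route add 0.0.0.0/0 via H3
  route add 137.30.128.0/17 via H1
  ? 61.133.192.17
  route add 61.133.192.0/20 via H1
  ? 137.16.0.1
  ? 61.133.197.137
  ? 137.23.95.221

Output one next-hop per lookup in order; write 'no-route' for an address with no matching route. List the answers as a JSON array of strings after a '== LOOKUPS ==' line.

Apply in order:
  add 137.30.202.88/32 -> H2 at depth 32
  del 137.30.202.88/32 (clear depth 32)
  add 0.0.0.0/0 -> H1 at depth 0
  add 61.133.192.72/32 -> H3 at depth 32
  Q 61.133.192.72: descend 00111101100001011100000001001000 ; hops seen [H1,H3] ; pick H3
  add 61.133.192.0/20 -> H0 at depth 20
  Q 61.133.194.210: descend 0011110110000101110000 ; hops seen [H1,H0] ; pick H0
  Q 61.133.192.72: descend 00111101100001011100000001001000 ; hops seen [H1,H0,H3] ; pick H3
  add 137.16.0.0/12 -> H2 at depth 12
  Q 61.133.193.157: descend 00111101100001011100000 ; hops seen [H1,H0] ; pick H0
  add 61.0.0.0/8 -> H3 at depth 8
  Q 23.95.112.78: descend 00 ; hops seen [H1] ; pick H1
  add 61.128.0.0/12 -> H2 at depth 12
  Q 61.128.2.159: descend 0011110110000 ; hops seen [H1,H3,H2] ; pick H2
  Q 137.18.232.203: descend 100010010001 ; hops seen [H1,H2] ; pick H2
  Q 61.133.192.231: descend 001111011000010111000000 ; hops seen [H1,H3,H2,H0] ; pick H0
  Q 61.128.40.111: descend 0011110110000 ; hops seen [H1,H3,H2] ; pick H2
  Q 33.227.109.97: descend 001 ; hops seen [H1] ; pick H1
  add 0.0.0.0/0 -> H3 at depth 0
  add 137.30.128.0/17 -> H1 at depth 17
  Q 61.133.192.17: descend 0011110110000101110000000 ; hops seen [H3,H3,H2,H0] ; pick H0
  add 61.133.192.0/20 -> H1 at depth 20
  Q 137.16.0.1: descend 100010010001 ; hops seen [H3,H2] ; pick H2
  Q 61.133.197.137: descend 001111011000010111000 ; hops seen [H3,H3,H2,H1] ; pick H1
  Q 137.23.95.221: descend 100010010001 ; hops seen [H3,H2] ; pick H2

== LOOKUPS ==
["H3","H0","H3","H0","H1","H2","H2","H0","H2","H1","H0","H2","H1","H2"]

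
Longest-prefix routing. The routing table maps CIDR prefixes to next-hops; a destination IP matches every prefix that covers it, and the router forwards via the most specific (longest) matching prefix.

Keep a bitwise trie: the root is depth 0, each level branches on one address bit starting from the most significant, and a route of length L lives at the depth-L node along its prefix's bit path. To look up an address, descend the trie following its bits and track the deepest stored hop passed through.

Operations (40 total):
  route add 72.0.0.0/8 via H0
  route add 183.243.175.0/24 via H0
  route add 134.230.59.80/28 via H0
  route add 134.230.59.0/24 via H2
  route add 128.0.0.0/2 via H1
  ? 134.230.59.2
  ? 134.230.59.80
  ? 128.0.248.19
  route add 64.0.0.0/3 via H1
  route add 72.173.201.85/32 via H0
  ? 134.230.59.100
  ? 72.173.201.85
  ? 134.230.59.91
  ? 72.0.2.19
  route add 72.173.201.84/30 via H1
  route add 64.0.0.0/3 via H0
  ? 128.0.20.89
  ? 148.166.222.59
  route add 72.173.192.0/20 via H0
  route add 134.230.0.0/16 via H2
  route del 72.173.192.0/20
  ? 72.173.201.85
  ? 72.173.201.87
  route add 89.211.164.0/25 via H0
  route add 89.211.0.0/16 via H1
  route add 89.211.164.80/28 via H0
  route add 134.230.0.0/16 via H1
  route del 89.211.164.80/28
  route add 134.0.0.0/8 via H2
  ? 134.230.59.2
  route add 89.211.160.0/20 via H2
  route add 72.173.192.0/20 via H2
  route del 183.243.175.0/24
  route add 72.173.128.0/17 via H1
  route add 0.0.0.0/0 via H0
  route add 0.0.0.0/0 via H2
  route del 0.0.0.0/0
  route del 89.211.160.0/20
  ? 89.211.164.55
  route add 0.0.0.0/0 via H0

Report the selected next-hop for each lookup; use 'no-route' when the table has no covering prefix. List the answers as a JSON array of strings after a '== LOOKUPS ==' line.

Process each operation:
  add 72.0.0.0/8 -> H0 at depth 8
  add 183.243.175.0/24 -> H0 at depth 24
  add 134.230.59.80/28 -> H0 at depth 28
  add 134.230.59.0/24 -> H2 at depth 24
  add 128.0.0.0/2 -> H1 at depth 2
  Q 134.230.59.2: descend 1000011011100110001110110 ; hops seen [H1,H2] ; pick H2
  Q 134.230.59.80: descend 1000011011100110001110110101 ; hops seen [H1,H2,H0] ; pick H0
  Q 128.0.248.19: descend 10000 ; hops seen [H1] ; pick H1
  add 64.0.0.0/3 -> H1 at depth 3
  add 72.173.201.85/32 -> H0 at depth 32
  Q 134.230.59.100: descend 10000110111001100011101101 ; hops seen [H1,H2] ; pick H2
  Q 72.173.201.85: descend 01001000101011011100100101010101 ; hops seen [H1,H0,H0] ; pick H0
  Q 134.230.59.91: descend 1000011011100110001110110101 ; hops seen [H1,H2,H0] ; pick H0
  Q 72.0.2.19: descend 01001000 ; hops seen [H1,H0] ; pick H0
  add 72.173.201.84/30 -> H1 at depth 30
  add 64.0.0.0/3 -> H0 at depth 3
  Q 128.0.20.89: descend 10000 ; hops seen [H1] ; pick H1
  Q 148.166.222.59: descend 100 ; hops seen [H1] ; pick H1
  add 72.173.192.0/20 -> H0 at depth 20
  add 134.230.0.0/16 -> H2 at depth 16
  del 72.173.192.0/20 (clear depth 20)
  Q 72.173.201.85: descend 01001000101011011100100101010101 ; hops seen [H0,H0,H1,H0] ; pick H0
  Q 72.173.201.87: descend 010010001010110111001001010101 ; hops seen [H0,H0,H1] ; pick H1
  add 89.211.164.0/25 -> H0 at depth 25
  add 89.211.0.0/16 -> H1 at depth 16
  add 89.211.164.80/28 -> H0 at depth 28
  add 134.230.0.0/16 -> H1 at depth 16
  del 89.211.164.80/28 (clear depth 28)
  add 134.0.0.0/8 -> H2 at depth 8
  Q 134.230.59.2: descend 1000011011100110001110110 ; hops seen [H1,H2,H1,H2] ; pick H2
  add 89.211.160.0/20 -> H2 at depth 20
  add 72.173.192.0/20 -> H2 at depth 20
  del 183.243.175.0/24 (clear depth 24)
  add 72.173.128.0/17 -> H1 at depth 17
  add 0.0.0.0/0 -> H0 at depth 0
  add 0.0.0.0/0 -> H2 at depth 0
  del 0.0.0.0/0 (clear depth 0)
  del 89.211.160.0/20 (clear depth 20)
  Q 89.211.164.55: descend 0101100111010011101001000 ; hops seen [H0,H1,H0] ; pick H0
  add 0.0.0.0/0 -> H0 at depth 0

== LOOKUPS ==
["H2","H0","H1","H2","H0","H0","H0","H1","H1","H0","H1","H2","H0"]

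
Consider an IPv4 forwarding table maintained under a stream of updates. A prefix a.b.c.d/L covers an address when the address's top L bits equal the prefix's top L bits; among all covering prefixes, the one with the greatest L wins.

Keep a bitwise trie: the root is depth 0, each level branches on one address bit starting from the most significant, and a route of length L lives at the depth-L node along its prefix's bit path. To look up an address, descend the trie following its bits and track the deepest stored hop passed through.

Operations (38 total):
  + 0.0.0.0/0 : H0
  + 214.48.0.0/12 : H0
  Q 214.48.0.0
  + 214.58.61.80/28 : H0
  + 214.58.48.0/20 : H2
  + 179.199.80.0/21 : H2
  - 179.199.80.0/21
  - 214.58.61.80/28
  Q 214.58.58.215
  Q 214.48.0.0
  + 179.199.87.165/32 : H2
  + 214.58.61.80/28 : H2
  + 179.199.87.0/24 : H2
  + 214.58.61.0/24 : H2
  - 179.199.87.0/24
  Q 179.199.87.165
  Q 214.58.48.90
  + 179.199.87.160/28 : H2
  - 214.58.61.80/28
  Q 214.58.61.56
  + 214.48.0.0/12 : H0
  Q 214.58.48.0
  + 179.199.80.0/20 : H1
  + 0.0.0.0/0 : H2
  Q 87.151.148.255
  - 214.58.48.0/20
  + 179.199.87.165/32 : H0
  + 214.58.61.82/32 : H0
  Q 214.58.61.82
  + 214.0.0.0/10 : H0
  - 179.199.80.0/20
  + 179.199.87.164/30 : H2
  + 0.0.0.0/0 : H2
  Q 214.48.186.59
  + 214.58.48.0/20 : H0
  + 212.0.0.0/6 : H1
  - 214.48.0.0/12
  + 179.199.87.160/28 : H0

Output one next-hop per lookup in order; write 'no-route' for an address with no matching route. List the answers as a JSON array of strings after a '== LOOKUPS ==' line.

Apply in order:
  + 0.0.0.0/0 (H0) depth=0
  + 214.48.0.0/12 (H0) depth=12
  ? 214.48.0.0  path d0:H0→d1:-→d2:-→d3:-→d4:-→d5:-→d6:-→d7:-→d8:-→d9:-→d10:-→d11:-→d12:H0  best=H0
  + 214.58.61.80/28 (H0) depth=28
  + 214.58.48.0/20 (H2) depth=20
  + 179.199.80.0/21 (H2) depth=21
  - 179.199.80.0/21 clear@21
  - 214.58.61.80/28 clear@28
  ? 214.58.58.215  path d0:H0→d1:-→d2:-→d3:-→d4:-→d5:-→d6:-→d7:-→d8:-→d9:-→d10:-→d11:-→d12:H0→d13:-→d14:-→d15:-→d16:-→d17:-→d18:-→d19:-→d20:H2→d21:-  best=H2
  ? 214.48.0.0  path d0:H0→d1:-→d2:-→d3:-→d4:-→d5:-→d6:-→d7:-→d8:-→d9:-→d10:-→d11:-→d12:H0  best=H0
  + 179.199.87.165/32 (H2) depth=32
  + 214.58.61.80/28 (H2) depth=28
  + 179.199.87.0/24 (H2) depth=24
  + 214.58.61.0/24 (H2) depth=24
  - 179.199.87.0/24 clear@24
  ? 179.199.87.165  path d0:H0→d1:-→d2:-→d3:-→d4:-→d5:-→d6:-→d7:-→d8:-→d9:-→d10:-→d11:-→d12:-→d13:-→d14:-→d15:-→d16:-→d17:-→d18:-→d19:-→d20:-→d21:-→d22:-→d23:-→d24:-→d25:-→d26:-→d27:-→d28:-→d29:-→d30:-→d31:-→d32:H2  best=H2
  ? 214.58.48.90  path d0:H0→d1:-→d2:-→d3:-→d4:-→d5:-→d6:-→d7:-→d8:-→d9:-→d10:-→d11:-→d12:H0→d13:-→d14:-→d15:-→d16:-→d17:-→d18:-→d19:-→d20:H2  best=H2
  + 179.199.87.160/28 (H2) depth=28
  - 214.58.61.80/28 clear@28
  ? 214.58.61.56  path d0:H0→d1:-→d2:-→d3:-→d4:-→d5:-→d6:-→d7:-→d8:-→d9:-→d10:-→d11:-→d12:H0→d13:-→d14:-→d15:-→d16:-→d17:-→d18:-→d19:-→d20:H2→d21:-→d22:-→d23:-→d24:H2→d25:-  best=H2
  + 214.48.0.0/12 (H0) depth=12
  ? 214.58.48.0  path d0:H0→d1:-→d2:-→d3:-→d4:-→d5:-→d6:-→d7:-→d8:-→d9:-→d10:-→d11:-→d12:H0→d13:-→d14:-→d15:-→d16:-→d17:-→d18:-→d19:-→d20:H2  best=H2
  + 179.199.80.0/20 (H1) depth=20
  + 0.0.0.0/0 (H2) depth=0
  ? 87.151.148.255  path d0:H2  best=H2
  - 214.58.48.0/20 clear@20
  + 179.199.87.165/32 (H0) depth=32
  + 214.58.61.82/32 (H0) depth=32
  ? 214.58.61.82  path d0:H2→d1:-→d2:-→d3:-→d4:-→d5:-→d6:-→d7:-→d8:-→d9:-→d10:-→d11:-→d12:H0→d13:-→d14:-→d15:-→d16:-→d17:-→d18:-→d19:-→d20:-→d21:-→d22:-→d23:-→d24:H2→d25:-→d26:-→d27:-→d28:-→d29:-→d30:-→d31:-→d32:H0  best=H0
  + 214.0.0.0/10 (H0) depth=10
  - 179.199.80.0/20 clear@20
  + 179.199.87.164/30 (H2) depth=30
  + 0.0.0.0/0 (H2) depth=0
  ? 214.48.186.59  path d0:H2→d1:-→d2:-→d3:-→d4:-→d5:-→d6:-→d7:-→d8:-→d9:-→d10:H0→d11:-→d12:H0  best=H0
  + 214.58.48.0/20 (H0) depth=20
  + 212.0.0.0/6 (H1) depth=6
  - 214.48.0.0/12 clear@12
  + 179.199.87.160/28 (H0) depth=28

== LOOKUPS ==
["H0","H2","H0","H2","H2","H2","H2","H2","H0","H0"]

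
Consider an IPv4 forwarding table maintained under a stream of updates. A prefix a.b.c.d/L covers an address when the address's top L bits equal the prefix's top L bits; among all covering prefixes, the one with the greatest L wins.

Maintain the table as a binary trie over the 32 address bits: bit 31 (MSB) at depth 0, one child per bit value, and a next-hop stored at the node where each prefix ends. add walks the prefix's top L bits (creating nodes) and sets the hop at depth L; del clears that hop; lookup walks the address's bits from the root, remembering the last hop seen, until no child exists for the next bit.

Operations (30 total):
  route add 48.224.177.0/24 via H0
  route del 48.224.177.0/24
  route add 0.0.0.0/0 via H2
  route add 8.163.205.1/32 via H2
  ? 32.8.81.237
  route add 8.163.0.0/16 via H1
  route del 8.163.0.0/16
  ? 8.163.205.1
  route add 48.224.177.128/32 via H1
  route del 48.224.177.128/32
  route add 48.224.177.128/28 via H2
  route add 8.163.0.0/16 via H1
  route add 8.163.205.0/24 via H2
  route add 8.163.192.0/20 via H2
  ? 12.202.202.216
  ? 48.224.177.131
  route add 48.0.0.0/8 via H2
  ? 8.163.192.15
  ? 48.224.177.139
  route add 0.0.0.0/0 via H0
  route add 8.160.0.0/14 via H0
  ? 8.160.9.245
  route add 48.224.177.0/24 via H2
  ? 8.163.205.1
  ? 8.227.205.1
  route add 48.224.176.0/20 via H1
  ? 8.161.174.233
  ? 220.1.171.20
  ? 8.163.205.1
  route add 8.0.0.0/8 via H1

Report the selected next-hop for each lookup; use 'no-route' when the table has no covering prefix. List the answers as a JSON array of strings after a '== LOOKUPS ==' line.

Trace:
  + 48.224.177.0/24 (H0) depth=24
  - 48.224.177.0/24 clear@24
  + 0.0.0.0/0 (H2) depth=0
  + 8.163.205.1/32 (H2) depth=32
  lookup 32.8.81.237: bits 001 walk d0:H2→d1:-→d2:-→d3:- -> H2
  + 8.163.0.0/16 (H1) depth=16
  - 8.163.0.0/16 clear@16
  lookup 8.163.205.1: bits 00001000101000111100110100000001 walk d0:H2→d1:-→d2:-→d3:-→d4:-→d5:-→d6:-→d7:-→d8:-→d9:-→d10:-→d11:-→d12:-→d13:-→d14:-→d15:-→d16:-→d17:-→d18:-→d19:-→d20:-→d21:-→d22:-→d23:-→d24:-→d25:-→d26:-→d27:-→d28:-→d29:-→d30:-→d31:-→d32:H2 -> H2
  + 48.224.177.128/32 (H1) depth=32
  - 48.224.177.128/32 clear@32
  + 48.224.177.128/28 (H2) depth=28
  + 8.163.0.0/16 (H1) depth=16
  + 8.163.205.0/24 (H2) depth=24
  + 8.163.192.0/20 (H2) depth=20
  lookup 12.202.202.216: bits 00001 walk d0:H2→d1:-→d2:-→d3:-→d4:-→d5:- -> H2
  lookup 48.224.177.131: bits 001100001110000010110001100000 walk d0:H2→d1:-→d2:-→d3:-→d4:-→d5:-→d6:-→d7:-→d8:-→d9:-→d10:-→d11:-→d12:-→d13:-→d14:-→d15:-→d16:-→d17:-→d18:-→d19:-→d20:-→d21:-→d22:-→d23:-→d24:-→d25:-→d26:-→d27:-→d28:H2→d29:-→d30:- -> H2
  + 48.0.0.0/8 (H2) depth=8
  lookup 8.163.192.15: bits 00001000101000111100 walk d0:H2→d1:-→d2:-→d3:-→d4:-→d5:-→d6:-→d7:-→d8:-→d9:-→d10:-→d11:-→d12:-→d13:-→d14:-→d15:-→d16:H1→d17:-→d18:-→d19:-→d20:H2 -> H2
  lookup 48.224.177.139: bits 0011000011100000101100011000 walk d0:H2→d1:-→d2:-→d3:-→d4:-→d5:-→d6:-→d7:-→d8:H2→d9:-→d10:-→d11:-→d12:-→d13:-→d14:-→d15:-→d16:-→d17:-→d18:-→d19:-→d20:-→d21:-→d22:-→d23:-→d24:-→d25:-→d26:-→d27:-→d28:H2 -> H2
  + 0.0.0.0/0 (H0) depth=0
  + 8.160.0.0/14 (H0) depth=14
  lookup 8.160.9.245: bits 00001000101000 walk d0:H0→d1:-→d2:-→d3:-→d4:-→d5:-→d6:-→d7:-→d8:-→d9:-→d10:-→d11:-→d12:-→d13:-→d14:H0 -> H0
  + 48.224.177.0/24 (H2) depth=24
  lookup 8.163.205.1: bits 00001000101000111100110100000001 walk d0:H0→d1:-→d2:-→d3:-→d4:-→d5:-→d6:-→d7:-→d8:-→d9:-→d10:-→d11:-→d12:-→d13:-→d14:H0→d15:-→d16:H1→d17:-→d18:-→d19:-→d20:H2→d21:-→d22:-→d23:-→d24:H2→d25:-→d26:-→d27:-→d28:-→d29:-→d30:-→d31:-→d32:H2 -> H2
  lookup 8.227.205.1: bits 000010001 walk d0:H0→d1:-→d2:-→d3:-→d4:-→d5:-→d6:-→d7:-→d8:-→d9:- -> H0
  + 48.224.176.0/20 (H1) depth=20
  lookup 8.161.174.233: bits 00001000101000 walk d0:H0→d1:-→d2:-→d3:-→d4:-→d5:-→d6:-→d7:-→d8:-→d9:-→d10:-→d11:-→d12:-→d13:-→d14:H0 -> H0
  lookup 220.1.171.20: bits ε walk d0:H0 -> H0
  lookup 8.163.205.1: bits 00001000101000111100110100000001 walk d0:H0→d1:-→d2:-→d3:-→d4:-→d5:-→d6:-→d7:-→d8:-→d9:-→d10:-→d11:-→d12:-→d13:-→d14:H0→d15:-→d16:H1→d17:-→d18:-→d19:-→d20:H2→d21:-→d22:-→d23:-→d24:H2→d25:-→d26:-→d27:-→d28:-→d29:-→d30:-→d31:-→d32:H2 -> H2
  + 8.0.0.0/8 (H1) depth=8

== LOOKUPS ==
["H2","H2","H2","H2","H2","H2","H0","H2","H0","H0","H0","H2"]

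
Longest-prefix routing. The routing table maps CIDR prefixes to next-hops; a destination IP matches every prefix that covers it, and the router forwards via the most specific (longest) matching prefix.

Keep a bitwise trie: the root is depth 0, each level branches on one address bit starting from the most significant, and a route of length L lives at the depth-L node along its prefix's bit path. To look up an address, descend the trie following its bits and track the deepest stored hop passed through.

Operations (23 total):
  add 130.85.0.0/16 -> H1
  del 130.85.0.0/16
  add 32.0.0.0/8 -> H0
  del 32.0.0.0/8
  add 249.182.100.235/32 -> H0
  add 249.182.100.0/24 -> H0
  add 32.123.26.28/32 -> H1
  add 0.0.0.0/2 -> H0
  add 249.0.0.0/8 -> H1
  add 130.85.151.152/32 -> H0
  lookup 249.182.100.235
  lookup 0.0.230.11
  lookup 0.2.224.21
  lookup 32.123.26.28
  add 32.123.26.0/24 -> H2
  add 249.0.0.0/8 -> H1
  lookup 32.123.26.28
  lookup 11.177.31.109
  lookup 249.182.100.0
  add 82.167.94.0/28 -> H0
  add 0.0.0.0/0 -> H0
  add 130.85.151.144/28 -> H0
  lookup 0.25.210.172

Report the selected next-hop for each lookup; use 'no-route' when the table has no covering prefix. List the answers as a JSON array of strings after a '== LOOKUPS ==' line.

Apply in order:
  add 130.85.0.0/16 -> H1 at depth 16
  - 130.85.0.0/16 clear@16
  add 32.0.0.0/8 -> H0 at depth 8
  - 32.0.0.0/8 clear@8
  add 249.182.100.235/32 -> H0 at depth 32
  add 249.182.100.0/24 -> H0 at depth 24
  add 32.123.26.28/32 -> H1 at depth 32
  add 0.0.0.0/2 -> H0 at depth 2
  add 249.0.0.0/8 -> H1 at depth 8
  add 130.85.151.152/32 -> H0 at depth 32
  lookup 249.182.100.235: bits 11111001101101100110010011101011 walk d0:-→d1:-→d2:-→d3:-→d4:-→d5:-→d6:-→d7:-→d8:H1→d9:-→d10:-→d11:-→d12:-→d13:-→d14:-→d15:-→d16:-→d17:-→d18:-→d19:-→d20:-→d21:-→d22:-→d23:-→d24:H0→d25:-→d26:-→d27:-→d28:-→d29:-→d30:-→d31:-→d32:H0 -> H0
  lookup 0.0.230.11: bits 00 walk d0:-→d1:-→d2:H0 -> H0
  lookup 0.2.224.21: bits 00 walk d0:-→d1:-→d2:H0 -> H0
  lookup 32.123.26.28: bits 00100000011110110001101000011100 walk d0:-→d1:-→d2:H0→d3:-→d4:-→d5:-→d6:-→d7:-→d8:-→d9:-→d10:-→d11:-→d12:-→d13:-→d14:-→d15:-→d16:-→d17:-→d18:-→d19:-→d20:-→d21:-→d22:-→d23:-→d24:-→d25:-→d26:-→d27:-→d28:-→d29:-→d30:-→d31:-→d32:H1 -> H1
  add 32.123.26.0/24 -> H2 at depth 24
  add 249.0.0.0/8 -> H1 at depth 8
  lookup 32.123.26.28: bits 00100000011110110001101000011100 walk d0:-→d1:-→d2:H0→d3:-→d4:-→d5:-→d6:-→d7:-→d8:-→d9:-→d10:-→d11:-→d12:-→d13:-→d14:-→d15:-→d16:-→d17:-→d18:-→d19:-→d20:-→d21:-→d22:-→d23:-→d24:H2→d25:-→d26:-→d27:-→d28:-→d29:-→d30:-→d31:-→d32:H1 -> H1
  lookup 11.177.31.109: bits 00 walk d0:-→d1:-→d2:H0 -> H0
  lookup 249.182.100.0: bits 111110011011011001100100 walk d0:-→d1:-→d2:-→d3:-→d4:-→d5:-→d6:-→d7:-→d8:H1→d9:-→d10:-→d11:-→d12:-→d13:-→d14:-→d15:-→d16:-→d17:-→d18:-→d19:-→d20:-→d21:-→d22:-→d23:-→d24:H0 -> H0
  add 82.167.94.0/28 -> H0 at depth 28
  add 0.0.0.0/0 -> H0 at depth 0
  add 130.85.151.144/28 -> H0 at depth 28
  lookup 0.25.210.172: bits 00 walk d0:H0→d1:-→d2:H0 -> H0

== LOOKUPS ==
["H0","H0","H0","H1","H1","H0","H0","H0"]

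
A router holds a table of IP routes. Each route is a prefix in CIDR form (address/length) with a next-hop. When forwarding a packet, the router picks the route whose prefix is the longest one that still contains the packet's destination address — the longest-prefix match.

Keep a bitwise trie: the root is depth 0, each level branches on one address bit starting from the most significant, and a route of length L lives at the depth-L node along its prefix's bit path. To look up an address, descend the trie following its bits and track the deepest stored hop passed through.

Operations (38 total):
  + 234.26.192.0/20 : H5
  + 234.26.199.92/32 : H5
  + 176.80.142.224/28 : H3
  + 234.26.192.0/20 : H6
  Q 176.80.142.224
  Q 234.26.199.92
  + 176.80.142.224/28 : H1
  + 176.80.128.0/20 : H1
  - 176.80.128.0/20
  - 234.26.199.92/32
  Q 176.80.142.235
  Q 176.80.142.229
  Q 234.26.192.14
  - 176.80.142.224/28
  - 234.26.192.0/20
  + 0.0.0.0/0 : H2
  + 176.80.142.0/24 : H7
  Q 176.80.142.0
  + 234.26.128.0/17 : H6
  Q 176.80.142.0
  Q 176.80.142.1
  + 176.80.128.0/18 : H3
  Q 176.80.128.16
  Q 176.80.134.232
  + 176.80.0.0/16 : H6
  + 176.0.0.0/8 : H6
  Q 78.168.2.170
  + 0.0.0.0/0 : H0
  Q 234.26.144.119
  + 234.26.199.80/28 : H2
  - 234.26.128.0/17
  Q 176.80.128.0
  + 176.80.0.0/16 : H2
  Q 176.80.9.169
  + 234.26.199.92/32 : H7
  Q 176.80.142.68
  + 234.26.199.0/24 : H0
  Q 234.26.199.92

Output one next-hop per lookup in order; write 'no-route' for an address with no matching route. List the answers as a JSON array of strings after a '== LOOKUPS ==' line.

Trace:
  add 234.26.192.0/20 -> H5 at depth 20
  add 234.26.199.92/32 -> H5 at depth 32
  add 176.80.142.224/28 -> H3 at depth 28
  add 234.26.192.0/20 -> H6 at depth 20
  ? 176.80.142.224  path d0:-→d1:-→d2:-→d3:-→d4:-→d5:-→d6:-→d7:-→d8:-→d9:-→d10:-→d11:-→d12:-→d13:-→d14:-→d15:-→d16:-→d17:-→d18:-→d19:-→d20:-→d21:-→d22:-→d23:-→d24:-→d25:-→d26:-→d27:-→d28:H3  best=H3
  ? 234.26.199.92  path d0:-→d1:-→d2:-→d3:-→d4:-→d5:-→d6:-→d7:-→d8:-→d9:-→d10:-→d11:-→d12:-→d13:-→d14:-→d15:-→d16:-→d17:-→d18:-→d19:-→d20:H6→d21:-→d22:-→d23:-→d24:-→d25:-→d26:-→d27:-→d28:-→d29:-→d30:-→d31:-→d32:H5  best=H5
  add 176.80.142.224/28 -> H1 at depth 28
  add 176.80.128.0/20 -> H1 at depth 20
  del 176.80.128.0/20 (clear depth 20)
  del 234.26.199.92/32 (clear depth 32)
  ? 176.80.142.235  path d0:-→d1:-→d2:-→d3:-→d4:-→d5:-→d6:-→d7:-→d8:-→d9:-→d10:-→d11:-→d12:-→d13:-→d14:-→d15:-→d16:-→d17:-→d18:-→d19:-→d20:-→d21:-→d22:-→d23:-→d24:-→d25:-→d26:-→d27:-→d28:H1  best=H1
  ? 176.80.142.229  path d0:-→d1:-→d2:-→d3:-→d4:-→d5:-→d6:-→d7:-→d8:-→d9:-→d10:-→d11:-→d12:-→d13:-→d14:-→d15:-→d16:-→d17:-→d18:-→d19:-→d20:-→d21:-→d22:-→d23:-→d24:-→d25:-→d26:-→d27:-→d28:H1  best=H1
  ? 234.26.192.14  path d0:-→d1:-→d2:-→d3:-→d4:-→d5:-→d6:-→d7:-→d8:-→d9:-→d10:-→d11:-→d12:-→d13:-→d14:-→d15:-→d16:-→d17:-→d18:-→d19:-→d20:H6→d21:-  best=H6
  del 176.80.142.224/28 (clear depth 28)
  del 234.26.192.0/20 (clear depth 20)
  add 0.0.0.0/0 -> H2 at depth 0
  add 176.80.142.0/24 -> H7 at depth 24
  ? 176.80.142.0  path d0:H2→d1:-→d2:-→d3:-→d4:-→d5:-→d6:-→d7:-→d8:-→d9:-→d10:-→d11:-→d12:-→d13:-→d14:-→d15:-→d16:-→d17:-→d18:-→d19:-→d20:-→d21:-→d22:-→d23:-→d24:H7  best=H7
  add 234.26.128.0/17 -> H6 at depth 17
  ? 176.80.142.0  path d0:H2→d1:-→d2:-→d3:-→d4:-→d5:-→d6:-→d7:-→d8:-→d9:-→d10:-→d11:-→d12:-→d13:-→d14:-→d15:-→d16:-→d17:-→d18:-→d19:-→d20:-→d21:-→d22:-→d23:-→d24:H7  best=H7
  ? 176.80.142.1  path d0:H2→d1:-→d2:-→d3:-→d4:-→d5:-→d6:-→d7:-→d8:-→d9:-→d10:-→d11:-→d12:-→d13:-→d14:-→d15:-→d16:-→d17:-→d18:-→d19:-→d20:-→d21:-→d22:-→d23:-→d24:H7  best=H7
  add 176.80.128.0/18 -> H3 at depth 18
  ? 176.80.128.16  path d0:H2→d1:-→d2:-→d3:-→d4:-→d5:-→d6:-→d7:-→d8:-→d9:-→d10:-→d11:-→d12:-→d13:-→d14:-→d15:-→d16:-→d17:-→d18:H3→d19:-→d20:-  best=H3
  ? 176.80.134.232  path d0:H2→d1:-→d2:-→d3:-→d4:-→d5:-→d6:-→d7:-→d8:-→d9:-→d10:-→d11:-→d12:-→d13:-→d14:-→d15:-→d16:-→d17:-→d18:H3→d19:-→d20:-  best=H3
  add 176.80.0.0/16 -> H6 at depth 16
  add 176.0.0.0/8 -> H6 at depth 8
  ? 78.168.2.170  path d0:H2  best=H2
  add 0.0.0.0/0 -> H0 at depth 0
  ? 234.26.144.119  path d0:H0→d1:-→d2:-→d3:-→d4:-→d5:-→d6:-→d7:-→d8:-→d9:-→d10:-→d11:-→d12:-→d13:-→d14:-→d15:-→d16:-→d17:H6  best=H6
  add 234.26.199.80/28 -> H2 at depth 28
  del 234.26.128.0/17 (clear depth 17)
  ? 176.80.128.0  path d0:H0→d1:-→d2:-→d3:-→d4:-→d5:-→d6:-→d7:-→d8:H6→d9:-→d10:-→d11:-→d12:-→d13:-→d14:-→d15:-→d16:H6→d17:-→d18:H3→d19:-→d20:-  best=H3
  add 176.80.0.0/16 -> H2 at depth 16
  ? 176.80.9.169  path d0:H0→d1:-→d2:-→d3:-→d4:-→d5:-→d6:-→d7:-→d8:H6→d9:-→d10:-→d11:-→d12:-→d13:-→d14:-→d15:-→d16:H2  best=H2
  add 234.26.199.92/32 -> H7 at depth 32
  ? 176.80.142.68  path d0:H0→d1:-→d2:-→d3:-→d4:-→d5:-→d6:-→d7:-→d8:H6→d9:-→d10:-→d11:-→d12:-→d13:-→d14:-→d15:-→d16:H2→d17:-→d18:H3→d19:-→d20:-→d21:-→d22:-→d23:-→d24:H7  best=H7
  add 234.26.199.0/24 -> H0 at depth 24
  ? 234.26.199.92  path d0:H0→d1:-→d2:-→d3:-→d4:-→d5:-→d6:-→d7:-→d8:-→d9:-→d10:-→d11:-→d12:-→d13:-→d14:-→d15:-→d16:-→d17:-→d18:-→d19:-→d20:-→d21:-→d22:-→d23:-→d24:H0→d25:-→d26:-→d27:-→d28:H2→d29:-→d30:-→d31:-→d32:H7  best=H7

== LOOKUPS ==
["H3","H5","H1","H1","H6","H7","H7","H7","H3","H3","H2","H6","H3","H2","H7","H7"]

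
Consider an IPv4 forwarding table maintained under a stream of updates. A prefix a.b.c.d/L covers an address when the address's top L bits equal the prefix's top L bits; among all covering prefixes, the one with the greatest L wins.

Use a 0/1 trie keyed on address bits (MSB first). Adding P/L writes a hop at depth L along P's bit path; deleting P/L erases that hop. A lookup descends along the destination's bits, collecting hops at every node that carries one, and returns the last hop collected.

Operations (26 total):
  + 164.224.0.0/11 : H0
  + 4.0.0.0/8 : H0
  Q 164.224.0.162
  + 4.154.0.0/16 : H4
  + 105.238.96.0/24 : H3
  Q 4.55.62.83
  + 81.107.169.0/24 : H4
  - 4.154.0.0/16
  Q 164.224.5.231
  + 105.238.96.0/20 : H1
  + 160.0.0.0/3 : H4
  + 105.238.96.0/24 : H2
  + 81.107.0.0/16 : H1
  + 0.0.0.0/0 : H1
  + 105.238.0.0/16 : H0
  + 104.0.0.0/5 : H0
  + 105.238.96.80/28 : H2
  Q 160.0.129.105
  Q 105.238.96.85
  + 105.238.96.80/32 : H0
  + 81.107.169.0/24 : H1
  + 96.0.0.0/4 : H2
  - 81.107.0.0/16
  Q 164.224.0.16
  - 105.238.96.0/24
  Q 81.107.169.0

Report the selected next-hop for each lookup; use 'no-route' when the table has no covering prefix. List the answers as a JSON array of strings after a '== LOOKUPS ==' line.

Process each operation:
  add 164.224.0.0/11 -> H0 at depth 11
  add 4.0.0.0/8 -> H0 at depth 8
  lookup 164.224.0.162: bits 10100100111 walk d0:-→d1:-→d2:-→d3:-→d4:-→d5:-→d6:-→d7:-→d8:-→d9:-→d10:-→d11:H0 -> H0
  add 4.154.0.0/16 -> H4 at depth 16
  add 105.238.96.0/24 -> H3 at depth 24
  lookup 4.55.62.83: bits 00000100 walk d0:-→d1:-→d2:-→d3:-→d4:-→d5:-→d6:-→d7:-→d8:H0 -> H0
  add 81.107.169.0/24 -> H4 at depth 24
  del 4.154.0.0/16 (clear depth 16)
  lookup 164.224.5.231: bits 10100100111 walk d0:-→d1:-→d2:-→d3:-→d4:-→d5:-→d6:-→d7:-→d8:-→d9:-→d10:-→d11:H0 -> H0
  add 105.238.96.0/20 -> H1 at depth 20
  add 160.0.0.0/3 -> H4 at depth 3
  add 105.238.96.0/24 -> H2 at depth 24
  add 81.107.0.0/16 -> H1 at depth 16
  add 0.0.0.0/0 -> H1 at depth 0
  add 105.238.0.0/16 -> H0 at depth 16
  add 104.0.0.0/5 -> H0 at depth 5
  add 105.238.96.80/28 -> H2 at depth 28
  lookup 160.0.129.105: bits 10100 walk d0:H1→d1:-→d2:-→d3:H4→d4:-→d5:- -> H4
  lookup 105.238.96.85: bits 0110100111101110011000000101 walk d0:H1→d1:-→d2:-→d3:-→d4:-→d5:H0→d6:-→d7:-→d8:-→d9:-→d10:-→d11:-→d12:-→d13:-→d14:-→d15:-→d16:H0→d17:-→d18:-→d19:-→d20:H1→d21:-→d22:-→d23:-→d24:H2→d25:-→d26:-→d27:-→d28:H2 -> H2
  add 105.238.96.80/32 -> H0 at depth 32
  add 81.107.169.0/24 -> H1 at depth 24
  add 96.0.0.0/4 -> H2 at depth 4
  del 81.107.0.0/16 (clear depth 16)
  lookup 164.224.0.16: bits 10100100111 walk d0:H1→d1:-→d2:-→d3:H4→d4:-→d5:-→d6:-→d7:-→d8:-→d9:-→d10:-→d11:H0 -> H0
  del 105.238.96.0/24 (clear depth 24)
  lookup 81.107.169.0: bits 010100010110101110101001 walk d0:H1→d1:-→d2:-→d3:-→d4:-→d5:-→d6:-→d7:-→d8:-→d9:-→d10:-→d11:-→d12:-→d13:-→d14:-→d15:-→d16:-→d17:-→d18:-→d19:-→d20:-→d21:-→d22:-→d23:-→d24:H1 -> H1

== LOOKUPS ==
["H0","H0","H0","H4","H2","H0","H1"]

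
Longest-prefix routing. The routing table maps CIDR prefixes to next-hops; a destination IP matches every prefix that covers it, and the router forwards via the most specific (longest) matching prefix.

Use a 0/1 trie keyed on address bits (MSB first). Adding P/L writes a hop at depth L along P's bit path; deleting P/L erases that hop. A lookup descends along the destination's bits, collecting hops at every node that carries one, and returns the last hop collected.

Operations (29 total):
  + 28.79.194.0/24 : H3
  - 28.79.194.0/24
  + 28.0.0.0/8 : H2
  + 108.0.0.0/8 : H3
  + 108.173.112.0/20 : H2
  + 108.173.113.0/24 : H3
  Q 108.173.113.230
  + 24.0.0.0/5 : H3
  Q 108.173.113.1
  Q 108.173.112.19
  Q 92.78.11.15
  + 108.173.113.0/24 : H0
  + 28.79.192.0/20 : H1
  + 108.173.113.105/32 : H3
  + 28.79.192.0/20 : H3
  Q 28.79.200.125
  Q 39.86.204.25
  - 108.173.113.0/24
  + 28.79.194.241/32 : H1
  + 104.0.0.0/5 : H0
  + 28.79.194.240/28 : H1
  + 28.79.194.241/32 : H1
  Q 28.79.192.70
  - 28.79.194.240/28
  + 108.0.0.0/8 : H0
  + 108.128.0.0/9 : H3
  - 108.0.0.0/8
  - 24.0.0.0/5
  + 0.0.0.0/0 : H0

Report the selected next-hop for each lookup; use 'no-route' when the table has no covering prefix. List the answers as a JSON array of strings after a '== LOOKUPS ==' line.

Trace:
  add 28.79.194.0/24 -> H3 at depth 24
  del 28.79.194.0/24 (clear depth 24)
  add 28.0.0.0/8 -> H2 at depth 8
  add 108.0.0.0/8 -> H3 at depth 8
  add 108.173.112.0/20 -> H2 at depth 20
  add 108.173.113.0/24 -> H3 at depth 24
  lookup 108.173.113.230: bits 011011001010110101110001 walk d0:-→d1:-→d2:-→d3:-→d4:-→d5:-→d6:-→d7:-→d8:H3→d9:-→d10:-→d11:-→d12:-→d13:-→d14:-→d15:-→d16:-→d17:-→d18:-→d19:-→d20:H2→d21:-→d22:-→d23:-→d24:H3 -> H3
  add 24.0.0.0/5 -> H3 at depth 5
  lookup 108.173.113.1: bits 011011001010110101110001 walk d0:-→d1:-→d2:-→d3:-→d4:-→d5:-→d6:-→d7:-→d8:H3→d9:-→d10:-→d11:-→d12:-→d13:-→d14:-→d15:-→d16:-→d17:-→d18:-→d19:-→d20:H2→d21:-→d22:-→d23:-→d24:H3 -> H3
  lookup 108.173.112.19: bits 01101100101011010111000 walk d0:-→d1:-→d2:-→d3:-→d4:-→d5:-→d6:-→d7:-→d8:H3→d9:-→d10:-→d11:-→d12:-→d13:-→d14:-→d15:-→d16:-→d17:-→d18:-→d19:-→d20:H2→d21:-→d22:-→d23:- -> H2
  lookup 92.78.11.15: bits 01 walk d0:-→d1:-→d2:- -> no-route
  add 108.173.113.0/24 -> H0 at depth 24
  add 28.79.192.0/20 -> H1 at depth 20
  add 108.173.113.105/32 -> H3 at depth 32
  add 28.79.192.0/20 -> H3 at depth 20
  lookup 28.79.200.125: bits 00011100010011111100 walk d0:-→d1:-→d2:-→d3:-→d4:-→d5:H3→d6:-→d7:-→d8:H2→d9:-→d10:-→d11:-→d12:-→d13:-→d14:-→d15:-→d16:-→d17:-→d18:-→d19:-→d20:H3 -> H3
  lookup 39.86.204.25: bits 00 walk d0:-→d1:-→d2:- -> no-route
  del 108.173.113.0/24 (clear depth 24)
  add 28.79.194.241/32 -> H1 at depth 32
  add 104.0.0.0/5 -> H0 at depth 5
  add 28.79.194.240/28 -> H1 at depth 28
  add 28.79.194.241/32 -> H1 at depth 32
  lookup 28.79.192.70: bits 0001110001001111110000 walk d0:-→d1:-→d2:-→d3:-→d4:-→d5:H3→d6:-→d7:-→d8:H2→d9:-→d10:-→d11:-→d12:-→d13:-→d14:-→d15:-→d16:-→d17:-→d18:-→d19:-→d20:H3→d21:-→d22:- -> H3
  del 28.79.194.240/28 (clear depth 28)
  add 108.0.0.0/8 -> H0 at depth 8
  add 108.128.0.0/9 -> H3 at depth 9
  del 108.0.0.0/8 (clear depth 8)
  del 24.0.0.0/5 (clear depth 5)
  add 0.0.0.0/0 -> H0 at depth 0

== LOOKUPS ==
["H3","H3","H2","no-route","H3","no-route","H3"]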